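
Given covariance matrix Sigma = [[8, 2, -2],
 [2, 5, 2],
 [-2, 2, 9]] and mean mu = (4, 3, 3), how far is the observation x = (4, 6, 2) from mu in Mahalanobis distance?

Step 1 — centre the observation: (x - mu) = (0, 3, -1).

Step 2 — invert Sigma (cofactor / det for 3×3, or solve directly):
  Sigma^{-1} = [[0.1602, -0.0859, 0.0547],
 [-0.0859, 0.2656, -0.0781],
 [0.0547, -0.0781, 0.1406]].

Step 3 — form the quadratic (x - mu)^T · Sigma^{-1} · (x - mu):
  Sigma^{-1} · (x - mu) = (-0.3125, 0.875, -0.375).
  (x - mu)^T · [Sigma^{-1} · (x - mu)] = (0)·(-0.3125) + (3)·(0.875) + (-1)·(-0.375) = 3.

Step 4 — take square root: d = √(3) ≈ 1.7321.

d(x, mu) = √(3) ≈ 1.7321


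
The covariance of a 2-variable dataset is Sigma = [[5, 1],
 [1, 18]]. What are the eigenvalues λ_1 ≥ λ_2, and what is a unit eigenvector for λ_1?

Step 1 — characteristic polynomial of 2×2 Sigma:
  det(Sigma - λI) = λ² - trace · λ + det = 0.
  trace = 5 + 18 = 23, det = 5·18 - (1)² = 89.
Step 2 — discriminant:
  Δ = trace² - 4·det = 529 - 356 = 173.
Step 3 — eigenvalues:
  λ = (trace ± √Δ)/2 = (23 ± 13.1529)/2,
  λ_1 = 18.0765,  λ_2 = 4.9235.

Step 4 — unit eigenvector for λ_1: solve (Sigma - λ_1 I)v = 0. First row:
  (5 - 18.0765)·v_x + (1)·v_y = 0, i.e. (-13.0765)·v_x + (1)·v_y = 0,
  so v ∝ (b, λ_1 - a) = (1, 13.0765) = u.
  ||u|| = √((1)² + (13.0765)²) = √(171.9942) ≈ 13.1147,
  v_1 = u/||u|| ≈ (0.0763, 0.9971) (||v_1|| = 1).

λ_1 = 18.0765,  λ_2 = 4.9235;  v_1 ≈ (0.0763, 0.9971)


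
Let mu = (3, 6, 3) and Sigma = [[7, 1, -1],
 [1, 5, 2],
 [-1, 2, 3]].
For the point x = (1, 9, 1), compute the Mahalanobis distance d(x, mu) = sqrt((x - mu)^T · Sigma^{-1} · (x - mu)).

Step 1 — centre the observation: (x - mu) = (-2, 3, -2).

Step 2 — invert Sigma (cofactor / det for 3×3, or solve directly):
  Sigma^{-1} = [[0.1692, -0.0769, 0.1077],
 [-0.0769, 0.3077, -0.2308],
 [0.1077, -0.2308, 0.5231]].

Step 3 — form the quadratic (x - mu)^T · Sigma^{-1} · (x - mu):
  Sigma^{-1} · (x - mu) = (-0.7846, 1.5385, -1.9538).
  (x - mu)^T · [Sigma^{-1} · (x - mu)] = (-2)·(-0.7846) + (3)·(1.5385) + (-2)·(-1.9538) = 10.0923.

Step 4 — take square root: d = √(10.0923) ≈ 3.1768.

d(x, mu) = √(10.0923) ≈ 3.1768


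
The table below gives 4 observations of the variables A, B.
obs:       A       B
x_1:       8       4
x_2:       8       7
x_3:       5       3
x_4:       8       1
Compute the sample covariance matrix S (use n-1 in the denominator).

Step 1 — column means:
  mean(A) = (8 + 8 + 5 + 8) / 4 = 29/4 = 7.25
  mean(B) = (4 + 7 + 3 + 1) / 4 = 15/4 = 3.75

Step 2 — sample covariance S[i,j] = (1/(n-1)) · Σ_k (x_{k,i} - mean_i) · (x_{k,j} - mean_j), with n-1 = 3.
  S[A,A] = ((0.75)·(0.75) + (0.75)·(0.75) + (-2.25)·(-2.25) + (0.75)·(0.75)) / 3 = 6.75/3 = 2.25
  S[A,B] = ((0.75)·(0.25) + (0.75)·(3.25) + (-2.25)·(-0.75) + (0.75)·(-2.75)) / 3 = 2.25/3 = 0.75
  S[B,B] = ((0.25)·(0.25) + (3.25)·(3.25) + (-0.75)·(-0.75) + (-2.75)·(-2.75)) / 3 = 18.75/3 = 6.25

S is symmetric (S[j,i] = S[i,j]). Assembling:

S = [[2.25, 0.75],
 [0.75, 6.25]]


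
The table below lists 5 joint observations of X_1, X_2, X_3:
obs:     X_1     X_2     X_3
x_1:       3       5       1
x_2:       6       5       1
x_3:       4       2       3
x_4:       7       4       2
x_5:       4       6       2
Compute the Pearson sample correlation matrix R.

Step 1 — column means:
  mean(X_1) = (3 + 6 + 4 + 7 + 4) / 5 = 24/5 = 4.8
  mean(X_2) = (5 + 5 + 2 + 4 + 6) / 5 = 22/5 = 4.4
  mean(X_3) = (1 + 1 + 3 + 2 + 2) / 5 = 9/5 = 1.8

Step 2 — sample variances and covariances s[i,j] = (1/(n-1)) · Σ_k (x_{k,i} - mean_i) · (x_{k,j} - mean_j), with n-1 = 4:
  s[X_1,X_1] = ((-1.8)·(-1.8) + (1.2)·(1.2) + (-0.8)·(-0.8) + (2.2)·(2.2) + (-0.8)·(-0.8)) / 4 = 10.8/4 = 2.7
  s[X_1,X_2] = ((-1.8)·(0.6) + (1.2)·(0.6) + (-0.8)·(-2.4) + (2.2)·(-0.4) + (-0.8)·(1.6)) / 4 = -0.6/4 = -0.15
  s[X_1,X_3] = ((-1.8)·(-0.8) + (1.2)·(-0.8) + (-0.8)·(1.2) + (2.2)·(0.2) + (-0.8)·(0.2)) / 4 = -0.2/4 = -0.05
  s[X_2,X_2] = ((0.6)·(0.6) + (0.6)·(0.6) + (-2.4)·(-2.4) + (-0.4)·(-0.4) + (1.6)·(1.6)) / 4 = 9.2/4 = 2.3
  s[X_2,X_3] = ((0.6)·(-0.8) + (0.6)·(-0.8) + (-2.4)·(1.2) + (-0.4)·(0.2) + (1.6)·(0.2)) / 4 = -3.6/4 = -0.9
  s[X_3,X_3] = ((-0.8)·(-0.8) + (-0.8)·(-0.8) + (1.2)·(1.2) + (0.2)·(0.2) + (0.2)·(0.2)) / 4 = 2.8/4 = 0.7
  Sample standard deviations s_i = √(s[i,i]):
  s(X_1) = √(2.7) = 1.6432
  s(X_2) = √(2.3) = 1.5166
  s(X_3) = √(0.7) = 0.8367

Step 3 — r_{ij} = s_{ij} / (s_i · s_j):
  r[X_1,X_1] = 1 (diagonal).
  r[X_1,X_2] = -0.15 / (1.6432 · 1.5166) = -0.15 / 2.492 = -0.0602
  r[X_1,X_3] = -0.05 / (1.6432 · 0.8367) = -0.05 / 1.3748 = -0.0364
  r[X_2,X_2] = 1 (diagonal).
  r[X_2,X_3] = -0.9 / (1.5166 · 0.8367) = -0.9 / 1.2689 = -0.7093
  r[X_3,X_3] = 1 (diagonal).

R is symmetric with unit diagonal. Assembling:

R = [[1, -0.0602, -0.0364],
 [-0.0602, 1, -0.7093],
 [-0.0364, -0.7093, 1]]


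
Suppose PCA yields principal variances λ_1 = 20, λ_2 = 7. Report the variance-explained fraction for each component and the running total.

Step 1 — total variance = trace(Sigma) = Σ λ_i = 20 + 7 = 27.

Step 2 — fraction explained by component i = λ_i / Σ λ:
  PC1: 20/27 = 0.7407
  PC2: 7/27 = 0.2593

Step 3 — cumulative fraction after k components = (λ_1 + ... + λ_k) / Σ λ:
  k = 1: 20/27 = 0.7407
  k = 2: (20 + 7)/27 = 27/27 = 1

Summary (fraction, with percent):

explained: PC1 0.7407 (74.07%), PC2 0.2593 (25.93%);  cumulative: 0.7407, 1


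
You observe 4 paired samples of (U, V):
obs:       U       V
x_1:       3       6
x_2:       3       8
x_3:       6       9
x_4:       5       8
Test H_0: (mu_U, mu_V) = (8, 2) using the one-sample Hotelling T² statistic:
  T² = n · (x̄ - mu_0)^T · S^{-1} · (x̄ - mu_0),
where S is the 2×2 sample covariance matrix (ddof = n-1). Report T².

Step 1 — sample mean vector:
  mean(U) = (3 + 3 + 6 + 5) / 4 = 17/4 = 4.25
  mean(V) = (6 + 8 + 9 + 8) / 4 = 31/4 = 7.75
  x̄ = (4.25, 7.75),  deviation x̄ - mu_0 = (4.25, 7.75) - (8, 2) = (-3.75, 5.75).

Step 2 — sample covariance matrix, S[i,j] = (1/(n-1)) · Σ_k (x_{k,i} - mean_i) · (x_{k,j} - mean_j), divisor n-1 = 3:
  S[U,U] = ((-1.25)·(-1.25) + (-1.25)·(-1.25) + (1.75)·(1.75) + (0.75)·(0.75)) / 3 = 6.75/3 = 2.25
  S[U,V] = ((-1.25)·(-1.75) + (-1.25)·(0.25) + (1.75)·(1.25) + (0.75)·(0.25)) / 3 = 4.25/3 = 1.4167
  S[V,V] = ((-1.75)·(-1.75) + (0.25)·(0.25) + (1.25)·(1.25) + (0.25)·(0.25)) / 3 = 4.75/3 = 1.5833
  S = [[2.25, 1.4167],
 [1.4167, 1.5833]].

Step 3 — invert S. det(S) = 2.25·1.5833 - (1.4167)² = 1.5556.
  S^{-1} = (1/det) · [[d, -b], [-b, a]] = [[1.0179, -0.9107],
 [-0.9107, 1.4464]].

Step 4 — quadratic form (x̄ - mu_0)^T · S^{-1} · (x̄ - mu_0):
  S^{-1} · (x̄ - mu_0) = (-9.0536, 11.7321),
  (x̄ - mu_0)^T · [...] = (-3.75)·(-9.0536) + (5.75)·(11.7321) = 101.4107.

Step 5 — scale by n: T² = 4 · 101.4107 = 405.6429.

T² ≈ 405.6429


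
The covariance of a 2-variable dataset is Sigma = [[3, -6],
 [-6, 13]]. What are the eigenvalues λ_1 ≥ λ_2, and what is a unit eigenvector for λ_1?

Step 1 — characteristic polynomial of 2×2 Sigma:
  det(Sigma - λI) = λ² - trace · λ + det = 0.
  trace = 3 + 13 = 16, det = 3·13 - (-6)² = 3.
Step 2 — discriminant:
  Δ = trace² - 4·det = 256 - 12 = 244.
Step 3 — eigenvalues:
  λ = (trace ± √Δ)/2 = (16 ± 15.6205)/2,
  λ_1 = 15.8102,  λ_2 = 0.1898.

Step 4 — unit eigenvector for λ_1: solve (Sigma - λ_1 I)v = 0. First row:
  (3 - 15.8102)·v_x + (-6)·v_y = 0, i.e. (-12.8102)·v_x + (-6)·v_y = 0,
  so v ∝ (b, λ_1 - a) = (-6, 12.8102); multiply by -1 so the first entry is positive: u = (6, -12.8102).
  ||u|| = √((6)² + (-12.8102)²) = √(200.1025) ≈ 14.1458,
  v_1 = u/||u|| ≈ (0.4242, -0.9056) (||v_1|| = 1).

λ_1 = 15.8102,  λ_2 = 0.1898;  v_1 ≈ (0.4242, -0.9056)


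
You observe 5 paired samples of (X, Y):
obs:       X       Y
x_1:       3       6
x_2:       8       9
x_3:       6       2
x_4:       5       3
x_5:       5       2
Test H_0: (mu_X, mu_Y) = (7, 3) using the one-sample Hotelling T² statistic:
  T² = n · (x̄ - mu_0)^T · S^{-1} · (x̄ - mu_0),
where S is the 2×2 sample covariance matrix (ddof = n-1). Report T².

Step 1 — sample mean vector:
  mean(X) = (3 + 8 + 6 + 5 + 5) / 5 = 27/5 = 5.4
  mean(Y) = (6 + 9 + 2 + 3 + 2) / 5 = 22/5 = 4.4
  x̄ = (5.4, 4.4),  deviation x̄ - mu_0 = (5.4, 4.4) - (7, 3) = (-1.6, 1.4).

Step 2 — sample covariance matrix, S[i,j] = (1/(n-1)) · Σ_k (x_{k,i} - mean_i) · (x_{k,j} - mean_j), divisor n-1 = 4:
  S[X,X] = ((-2.4)·(-2.4) + (2.6)·(2.6) + (0.6)·(0.6) + (-0.4)·(-0.4) + (-0.4)·(-0.4)) / 4 = 13.2/4 = 3.3
  S[X,Y] = ((-2.4)·(1.6) + (2.6)·(4.6) + (0.6)·(-2.4) + (-0.4)·(-1.4) + (-0.4)·(-2.4)) / 4 = 8.2/4 = 2.05
  S[Y,Y] = ((1.6)·(1.6) + (4.6)·(4.6) + (-2.4)·(-2.4) + (-1.4)·(-1.4) + (-2.4)·(-2.4)) / 4 = 37.2/4 = 9.3
  S = [[3.3, 2.05],
 [2.05, 9.3]].

Step 3 — invert S. det(S) = 3.3·9.3 - (2.05)² = 26.4875.
  S^{-1} = (1/det) · [[d, -b], [-b, a]] = [[0.3511, -0.0774],
 [-0.0774, 0.1246]].

Step 4 — quadratic form (x̄ - mu_0)^T · S^{-1} · (x̄ - mu_0):
  S^{-1} · (x̄ - mu_0) = (-0.6701, 0.2983),
  (x̄ - mu_0)^T · [...] = (-1.6)·(-0.6701) + (1.4)·(0.2983) = 1.4898.

Step 5 — scale by n: T² = 5 · 1.4898 = 7.4488.

T² ≈ 7.4488


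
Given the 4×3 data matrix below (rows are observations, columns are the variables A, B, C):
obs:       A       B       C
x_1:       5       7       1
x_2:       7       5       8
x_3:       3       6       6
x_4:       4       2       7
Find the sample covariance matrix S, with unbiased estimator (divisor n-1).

Step 1 — column means:
  mean(A) = (5 + 7 + 3 + 4) / 4 = 19/4 = 4.75
  mean(B) = (7 + 5 + 6 + 2) / 4 = 20/4 = 5
  mean(C) = (1 + 8 + 6 + 7) / 4 = 22/4 = 5.5

Step 2 — sample covariance S[i,j] = (1/(n-1)) · Σ_k (x_{k,i} - mean_i) · (x_{k,j} - mean_j), with n-1 = 3.
  S[A,A] = ((0.25)·(0.25) + (2.25)·(2.25) + (-1.75)·(-1.75) + (-0.75)·(-0.75)) / 3 = 8.75/3 = 2.9167
  S[A,B] = ((0.25)·(2) + (2.25)·(0) + (-1.75)·(1) + (-0.75)·(-3)) / 3 = 1/3 = 0.3333
  S[A,C] = ((0.25)·(-4.5) + (2.25)·(2.5) + (-1.75)·(0.5) + (-0.75)·(1.5)) / 3 = 2.5/3 = 0.8333
  S[B,B] = ((2)·(2) + (0)·(0) + (1)·(1) + (-3)·(-3)) / 3 = 14/3 = 4.6667
  S[B,C] = ((2)·(-4.5) + (0)·(2.5) + (1)·(0.5) + (-3)·(1.5)) / 3 = -13/3 = -4.3333
  S[C,C] = ((-4.5)·(-4.5) + (2.5)·(2.5) + (0.5)·(0.5) + (1.5)·(1.5)) / 3 = 29/3 = 9.6667

S is symmetric (S[j,i] = S[i,j]). Assembling:

S = [[2.9167, 0.3333, 0.8333],
 [0.3333, 4.6667, -4.3333],
 [0.8333, -4.3333, 9.6667]]


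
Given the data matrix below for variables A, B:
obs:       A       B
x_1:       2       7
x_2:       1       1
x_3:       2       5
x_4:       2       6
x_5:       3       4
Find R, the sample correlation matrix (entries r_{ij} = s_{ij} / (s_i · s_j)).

Step 1 — column means:
  mean(A) = (2 + 1 + 2 + 2 + 3) / 5 = 10/5 = 2
  mean(B) = (7 + 1 + 5 + 6 + 4) / 5 = 23/5 = 4.6

Step 2 — sample variances and covariances s[i,j] = (1/(n-1)) · Σ_k (x_{k,i} - mean_i) · (x_{k,j} - mean_j), with n-1 = 4:
  s[A,A] = ((0)·(0) + (-1)·(-1) + (0)·(0) + (0)·(0) + (1)·(1)) / 4 = 2/4 = 0.5
  s[A,B] = ((0)·(2.4) + (-1)·(-3.6) + (0)·(0.4) + (0)·(1.4) + (1)·(-0.6)) / 4 = 3/4 = 0.75
  s[B,B] = ((2.4)·(2.4) + (-3.6)·(-3.6) + (0.4)·(0.4) + (1.4)·(1.4) + (-0.6)·(-0.6)) / 4 = 21.2/4 = 5.3
  Sample standard deviations s_i = √(s[i,i]):
  s(A) = √(0.5) = 0.7071
  s(B) = √(5.3) = 2.3022

Step 3 — r_{ij} = s_{ij} / (s_i · s_j):
  r[A,A] = 1 (diagonal).
  r[A,B] = 0.75 / (0.7071 · 2.3022) = 0.75 / 1.6279 = 0.4607
  r[B,B] = 1 (diagonal).

R is symmetric with unit diagonal. Assembling:

R = [[1, 0.4607],
 [0.4607, 1]]


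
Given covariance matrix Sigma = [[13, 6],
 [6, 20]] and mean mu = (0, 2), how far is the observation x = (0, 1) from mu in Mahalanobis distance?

Step 1 — centre the observation: (x - mu) = (0, -1).

Step 2 — invert Sigma. det(Sigma) = 13·20 - (6)² = 224.
  Sigma^{-1} = (1/det) · [[d, -b], [-b, a]] = [[0.0893, -0.0268],
 [-0.0268, 0.058]].

Step 3 — form the quadratic (x - mu)^T · Sigma^{-1} · (x - mu):
  Sigma^{-1} · (x - mu) = (0.0268, -0.058).
  (x - mu)^T · [Sigma^{-1} · (x - mu)] = (0)·(0.0268) + (-1)·(-0.058) = 0.058.

Step 4 — take square root: d = √(0.058) ≈ 0.2409.

d(x, mu) = √(0.058) ≈ 0.2409


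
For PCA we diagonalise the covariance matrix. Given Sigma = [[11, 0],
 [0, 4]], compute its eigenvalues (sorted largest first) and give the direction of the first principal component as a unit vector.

Step 1 — characteristic polynomial of 2×2 Sigma:
  det(Sigma - λI) = λ² - trace · λ + det = 0.
  trace = 11 + 4 = 15, det = 11·4 - (0)² = 44.
Step 2 — discriminant:
  Δ = trace² - 4·det = 225 - 176 = 49.
Step 3 — eigenvalues:
  λ = (trace ± √Δ)/2 = (15 ± 7)/2,
  λ_1 = 11,  λ_2 = 4.

Step 4 — unit eigenvector for λ_1: Sigma is diagonal, so its eigenvectors are the coordinate axes. λ_1 = 11 is the diagonal entry on the first coordinate axis, hence
  v_1 = (1, 0) (||v_1|| = 1).

λ_1 = 11,  λ_2 = 4;  v_1 ≈ (1, 0)


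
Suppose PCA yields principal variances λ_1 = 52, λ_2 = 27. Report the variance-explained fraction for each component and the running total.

Step 1 — total variance = trace(Sigma) = Σ λ_i = 52 + 27 = 79.

Step 2 — fraction explained by component i = λ_i / Σ λ:
  PC1: 52/79 = 0.6582
  PC2: 27/79 = 0.3418

Step 3 — cumulative fraction after k components = (λ_1 + ... + λ_k) / Σ λ:
  k = 1: 52/79 = 0.6582
  k = 2: (52 + 27)/79 = 79/79 = 1

Summary (fraction, with percent):

explained: PC1 0.6582 (65.82%), PC2 0.3418 (34.18%);  cumulative: 0.6582, 1


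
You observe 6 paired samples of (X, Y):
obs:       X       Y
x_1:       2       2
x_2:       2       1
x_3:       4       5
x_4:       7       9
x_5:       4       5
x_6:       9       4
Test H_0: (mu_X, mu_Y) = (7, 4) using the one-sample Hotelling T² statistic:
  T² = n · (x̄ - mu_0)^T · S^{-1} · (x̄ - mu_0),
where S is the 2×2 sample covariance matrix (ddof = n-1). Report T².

Step 1 — sample mean vector:
  mean(X) = (2 + 2 + 4 + 7 + 4 + 9) / 6 = 28/6 = 4.6667
  mean(Y) = (2 + 1 + 5 + 9 + 5 + 4) / 6 = 26/6 = 4.3333
  x̄ = (4.6667, 4.3333),  deviation x̄ - mu_0 = (4.6667, 4.3333) - (7, 4) = (-2.3333, 0.3333).

Step 2 — sample covariance matrix, S[i,j] = (1/(n-1)) · Σ_k (x_{k,i} - mean_i) · (x_{k,j} - mean_j), divisor n-1 = 5:
  S[X,X] = ((-2.6667)·(-2.6667) + (-2.6667)·(-2.6667) + (-0.6667)·(-0.6667) + (2.3333)·(2.3333) + (-0.6667)·(-0.6667) + (4.3333)·(4.3333)) / 5 = 39.3333/5 = 7.8667
  S[X,Y] = ((-2.6667)·(-2.3333) + (-2.6667)·(-3.3333) + (-0.6667)·(0.6667) + (2.3333)·(4.6667) + (-0.6667)·(0.6667) + (4.3333)·(-0.3333)) / 5 = 23.6667/5 = 4.7333
  S[Y,Y] = ((-2.3333)·(-2.3333) + (-3.3333)·(-3.3333) + (0.6667)·(0.6667) + (4.6667)·(4.6667) + (0.6667)·(0.6667) + (-0.3333)·(-0.3333)) / 5 = 39.3333/5 = 7.8667
  S = [[7.8667, 4.7333],
 [4.7333, 7.8667]].

Step 3 — invert S. det(S) = 7.8667·7.8667 - (4.7333)² = 39.48.
  S^{-1} = (1/det) · [[d, -b], [-b, a]] = [[0.1993, -0.1199],
 [-0.1199, 0.1993]].

Step 4 — quadratic form (x̄ - mu_0)^T · S^{-1} · (x̄ - mu_0):
  S^{-1} · (x̄ - mu_0) = (-0.5049, 0.3462),
  (x̄ - mu_0)^T · [...] = (-2.3333)·(-0.5049) + (0.3333)·(0.3462) = 1.2935.

Step 5 — scale by n: T² = 6 · 1.2935 = 7.7609.

T² ≈ 7.7609


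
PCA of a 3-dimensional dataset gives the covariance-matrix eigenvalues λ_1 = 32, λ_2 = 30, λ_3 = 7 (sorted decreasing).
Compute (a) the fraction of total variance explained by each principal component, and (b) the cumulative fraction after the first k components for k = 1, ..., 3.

Step 1 — total variance = trace(Sigma) = Σ λ_i = 32 + 30 + 7 = 69.

Step 2 — fraction explained by component i = λ_i / Σ λ:
  PC1: 32/69 = 0.4638
  PC2: 30/69 = 0.4348
  PC3: 7/69 = 0.1014

Step 3 — cumulative fraction after k components = (λ_1 + ... + λ_k) / Σ λ:
  k = 1: 32/69 = 0.4638
  k = 2: (32 + 30)/69 = 62/69 = 0.8986
  k = 3: (32 + 30 + 7)/69 = 69/69 = 1

Summary (fraction, with percent):

explained: PC1 0.4638 (46.38%), PC2 0.4348 (43.48%), PC3 0.1014 (10.14%);  cumulative: 0.4638, 0.8986, 1


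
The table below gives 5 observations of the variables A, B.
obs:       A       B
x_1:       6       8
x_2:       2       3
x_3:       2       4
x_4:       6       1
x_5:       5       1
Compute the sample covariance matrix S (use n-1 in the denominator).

Step 1 — column means:
  mean(A) = (6 + 2 + 2 + 6 + 5) / 5 = 21/5 = 4.2
  mean(B) = (8 + 3 + 4 + 1 + 1) / 5 = 17/5 = 3.4

Step 2 — sample covariance S[i,j] = (1/(n-1)) · Σ_k (x_{k,i} - mean_i) · (x_{k,j} - mean_j), with n-1 = 4.
  S[A,A] = ((1.8)·(1.8) + (-2.2)·(-2.2) + (-2.2)·(-2.2) + (1.8)·(1.8) + (0.8)·(0.8)) / 4 = 16.8/4 = 4.2
  S[A,B] = ((1.8)·(4.6) + (-2.2)·(-0.4) + (-2.2)·(0.6) + (1.8)·(-2.4) + (0.8)·(-2.4)) / 4 = 1.6/4 = 0.4
  S[B,B] = ((4.6)·(4.6) + (-0.4)·(-0.4) + (0.6)·(0.6) + (-2.4)·(-2.4) + (-2.4)·(-2.4)) / 4 = 33.2/4 = 8.3

S is symmetric (S[j,i] = S[i,j]). Assembling:

S = [[4.2, 0.4],
 [0.4, 8.3]]


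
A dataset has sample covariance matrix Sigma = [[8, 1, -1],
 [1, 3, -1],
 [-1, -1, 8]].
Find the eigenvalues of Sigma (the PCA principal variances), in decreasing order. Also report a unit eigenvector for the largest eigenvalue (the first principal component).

Step 1 — characteristic polynomial p(λ) = det(λI - Sigma) = λ³ - tr·λ² + c_1·λ - det, where tr = trace, c_1 = sum of the principal 2×2 minors, det = det(Sigma):
  tr = 8 + 3 + 8 = 19,
  c_1 = (8·3 - (1)²) + (8·8 - (-1)²) + (3·8 - (-1)²) = 23 + 63 + 23 = 109,
  det = 8·(3·8 - (-1)²) - (1)·((1)·8 - (-1)·(-1)) + (-1)·((1)·(-1) - 3·(-1)) = 8·(23) - (1)·(7) + (-1)·(2) = 175.
  So p(λ) = λ³ - 19λ² + 109λ - 175.
Step 2 — look for an integer root (rational root theorem: any rational root is an integer divisor of 175). Testing λ = 7:
  p(7) = 343 - 931 + 763 - 175 = 0  ✓
  Dividing out (λ - 7): p(λ) = (λ - 7)(λ² - 12λ + 25).
Step 3 — remaining eigenvalues from the quadratic λ² - 12λ + 25 = 0:
  Δ = 12² - 4·25 = 144 - 100 = 44,  λ = (12 ± √44)/2 = (12 ± 6.6332)/2 ≈ 9.3166 or 2.6834.
  Sorted: λ_1 = 9.3166,  λ_2 = 7,  λ_3 = 2.6834  (check: sum = 19 = tr ✓).

Step 4 — unit eigenvector for λ_1 ≈ 9.3166: v spans the null space of (Sigma - λ_1 I), whose rows are
  r_1 = (-1.3166, 1, -1),  r_2 = (1, -6.3166, -1),  r_3 = (-1, -1, -1.3166).
  v is orthogonal to every row, so take v ∝ r_1 × r_2 = ((1)·(-1) - (-1)·(-6.3166), (-1)·(1) - (-1.3166)·(-1), (-1.3166)·(-6.3166) - (1)·(1)) ≈ (-7.3166, -2.3166, 7.3166).
  Rescale (multiply by -1 so the first nonzero entry is positive): u = (7.3166, 2.3166, -7.3166).
  ||u|| = √((7.3166)² + (2.3166)² + (-7.3166)²) = √(112.4327) ≈ 10.6034,  v_1 = u/||u|| ≈ (0.69, 0.2185, -0.69) (||v_1|| = 1).

λ_1 = 9.3166,  λ_2 = 7,  λ_3 = 2.6834;  v_1 ≈ (0.69, 0.2185, -0.69)


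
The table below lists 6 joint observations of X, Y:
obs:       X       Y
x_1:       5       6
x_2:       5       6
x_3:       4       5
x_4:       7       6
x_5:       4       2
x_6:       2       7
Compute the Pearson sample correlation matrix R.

Step 1 — column means:
  mean(X) = (5 + 5 + 4 + 7 + 4 + 2) / 6 = 27/6 = 4.5
  mean(Y) = (6 + 6 + 5 + 6 + 2 + 7) / 6 = 32/6 = 5.3333

Step 2 — sample variances and covariances s[i,j] = (1/(n-1)) · Σ_k (x_{k,i} - mean_i) · (x_{k,j} - mean_j), with n-1 = 5:
  s[X,X] = ((0.5)·(0.5) + (0.5)·(0.5) + (-0.5)·(-0.5) + (2.5)·(2.5) + (-0.5)·(-0.5) + (-2.5)·(-2.5)) / 5 = 13.5/5 = 2.7
  s[X,Y] = ((0.5)·(0.6667) + (0.5)·(0.6667) + (-0.5)·(-0.3333) + (2.5)·(0.6667) + (-0.5)·(-3.3333) + (-2.5)·(1.6667)) / 5 = 0/5 = 0
  s[Y,Y] = ((0.6667)·(0.6667) + (0.6667)·(0.6667) + (-0.3333)·(-0.3333) + (0.6667)·(0.6667) + (-3.3333)·(-3.3333) + (1.6667)·(1.6667)) / 5 = 15.3333/5 = 3.0667
  Sample standard deviations s_i = √(s[i,i]):
  s(X) = √(2.7) = 1.6432
  s(Y) = √(3.0667) = 1.7512

Step 3 — r_{ij} = s_{ij} / (s_i · s_j):
  r[X,X] = 1 (diagonal).
  r[X,Y] = 0 / (1.6432 · 1.7512) = 0 / 2.8775 = 0
  r[Y,Y] = 1 (diagonal).

R is symmetric with unit diagonal. Assembling:

R = [[1, 0],
 [0, 1]]


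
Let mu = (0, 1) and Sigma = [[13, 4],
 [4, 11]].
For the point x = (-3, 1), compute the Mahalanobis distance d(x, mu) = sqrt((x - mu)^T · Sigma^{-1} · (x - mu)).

Step 1 — centre the observation: (x - mu) = (-3, 0).

Step 2 — invert Sigma. det(Sigma) = 13·11 - (4)² = 127.
  Sigma^{-1} = (1/det) · [[d, -b], [-b, a]] = [[0.0866, -0.0315],
 [-0.0315, 0.1024]].

Step 3 — form the quadratic (x - mu)^T · Sigma^{-1} · (x - mu):
  Sigma^{-1} · (x - mu) = (-0.2598, 0.0945).
  (x - mu)^T · [Sigma^{-1} · (x - mu)] = (-3)·(-0.2598) + (0)·(0.0945) = 0.7795.

Step 4 — take square root: d = √(0.7795) ≈ 0.8829.

d(x, mu) = √(0.7795) ≈ 0.8829


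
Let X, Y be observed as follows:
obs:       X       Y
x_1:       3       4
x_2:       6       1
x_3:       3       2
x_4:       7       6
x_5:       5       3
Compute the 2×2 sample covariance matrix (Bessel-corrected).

Step 1 — column means:
  mean(X) = (3 + 6 + 3 + 7 + 5) / 5 = 24/5 = 4.8
  mean(Y) = (4 + 1 + 2 + 6 + 3) / 5 = 16/5 = 3.2

Step 2 — sample covariance S[i,j] = (1/(n-1)) · Σ_k (x_{k,i} - mean_i) · (x_{k,j} - mean_j), with n-1 = 4.
  S[X,X] = ((-1.8)·(-1.8) + (1.2)·(1.2) + (-1.8)·(-1.8) + (2.2)·(2.2) + (0.2)·(0.2)) / 4 = 12.8/4 = 3.2
  S[X,Y] = ((-1.8)·(0.8) + (1.2)·(-2.2) + (-1.8)·(-1.2) + (2.2)·(2.8) + (0.2)·(-0.2)) / 4 = 4.2/4 = 1.05
  S[Y,Y] = ((0.8)·(0.8) + (-2.2)·(-2.2) + (-1.2)·(-1.2) + (2.8)·(2.8) + (-0.2)·(-0.2)) / 4 = 14.8/4 = 3.7

S is symmetric (S[j,i] = S[i,j]). Assembling:

S = [[3.2, 1.05],
 [1.05, 3.7]]


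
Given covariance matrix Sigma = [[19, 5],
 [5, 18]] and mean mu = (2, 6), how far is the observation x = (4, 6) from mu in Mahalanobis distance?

Step 1 — centre the observation: (x - mu) = (2, 0).

Step 2 — invert Sigma. det(Sigma) = 19·18 - (5)² = 317.
  Sigma^{-1} = (1/det) · [[d, -b], [-b, a]] = [[0.0568, -0.0158],
 [-0.0158, 0.0599]].

Step 3 — form the quadratic (x - mu)^T · Sigma^{-1} · (x - mu):
  Sigma^{-1} · (x - mu) = (0.1136, -0.0315).
  (x - mu)^T · [Sigma^{-1} · (x - mu)] = (2)·(0.1136) + (0)·(-0.0315) = 0.2271.

Step 4 — take square root: d = √(0.2271) ≈ 0.4766.

d(x, mu) = √(0.2271) ≈ 0.4766


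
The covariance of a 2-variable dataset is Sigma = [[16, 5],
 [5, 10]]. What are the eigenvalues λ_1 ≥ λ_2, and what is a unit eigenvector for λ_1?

Step 1 — characteristic polynomial of 2×2 Sigma:
  det(Sigma - λI) = λ² - trace · λ + det = 0.
  trace = 16 + 10 = 26, det = 16·10 - (5)² = 135.
Step 2 — discriminant:
  Δ = trace² - 4·det = 676 - 540 = 136.
Step 3 — eigenvalues:
  λ = (trace ± √Δ)/2 = (26 ± 11.6619)/2,
  λ_1 = 18.831,  λ_2 = 7.169.

Step 4 — unit eigenvector for λ_1: solve (Sigma - λ_1 I)v = 0. First row:
  (16 - 18.831)·v_x + (5)·v_y = 0, i.e. (-2.831)·v_x + (5)·v_y = 0,
  so v ∝ (b, λ_1 - a) = (5, 2.831) = u.
  ||u|| = √((5)² + (2.831)²) = √(33.0143) ≈ 5.7458,
  v_1 = u/||u|| ≈ (0.8702, 0.4927) (||v_1|| = 1).

λ_1 = 18.831,  λ_2 = 7.169;  v_1 ≈ (0.8702, 0.4927)


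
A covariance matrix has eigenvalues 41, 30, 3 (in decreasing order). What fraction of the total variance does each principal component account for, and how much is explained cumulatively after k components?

Step 1 — total variance = trace(Sigma) = Σ λ_i = 41 + 30 + 3 = 74.

Step 2 — fraction explained by component i = λ_i / Σ λ:
  PC1: 41/74 = 0.5541
  PC2: 30/74 = 0.4054
  PC3: 3/74 = 0.0405

Step 3 — cumulative fraction after k components = (λ_1 + ... + λ_k) / Σ λ:
  k = 1: 41/74 = 0.5541
  k = 2: (41 + 30)/74 = 71/74 = 0.9595
  k = 3: (41 + 30 + 3)/74 = 74/74 = 1

Summary (fraction, with percent):

explained: PC1 0.5541 (55.41%), PC2 0.4054 (40.54%), PC3 0.0405 (4.05%);  cumulative: 0.5541, 0.9595, 1


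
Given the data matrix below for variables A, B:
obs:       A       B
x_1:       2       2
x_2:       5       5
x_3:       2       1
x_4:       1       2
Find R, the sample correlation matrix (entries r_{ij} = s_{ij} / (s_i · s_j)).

Step 1 — column means:
  mean(A) = (2 + 5 + 2 + 1) / 4 = 10/4 = 2.5
  mean(B) = (2 + 5 + 1 + 2) / 4 = 10/4 = 2.5

Step 2 — sample variances and covariances s[i,j] = (1/(n-1)) · Σ_k (x_{k,i} - mean_i) · (x_{k,j} - mean_j), with n-1 = 3:
  s[A,A] = ((-0.5)·(-0.5) + (2.5)·(2.5) + (-0.5)·(-0.5) + (-1.5)·(-1.5)) / 3 = 9/3 = 3
  s[A,B] = ((-0.5)·(-0.5) + (2.5)·(2.5) + (-0.5)·(-1.5) + (-1.5)·(-0.5)) / 3 = 8/3 = 2.6667
  s[B,B] = ((-0.5)·(-0.5) + (2.5)·(2.5) + (-1.5)·(-1.5) + (-0.5)·(-0.5)) / 3 = 9/3 = 3
  Sample standard deviations s_i = √(s[i,i]):
  s(A) = √(3) = 1.7321
  s(B) = √(3) = 1.7321

Step 3 — r_{ij} = s_{ij} / (s_i · s_j):
  r[A,A] = 1 (diagonal).
  r[A,B] = 2.6667 / (1.7321 · 1.7321) = 2.6667 / 3 = 0.8889
  r[B,B] = 1 (diagonal).

R is symmetric with unit diagonal. Assembling:

R = [[1, 0.8889],
 [0.8889, 1]]


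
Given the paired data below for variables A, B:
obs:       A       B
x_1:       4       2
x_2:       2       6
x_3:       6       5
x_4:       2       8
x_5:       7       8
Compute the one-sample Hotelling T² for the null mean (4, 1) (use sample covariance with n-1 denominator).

Step 1 — sample mean vector:
  mean(A) = (4 + 2 + 6 + 2 + 7) / 5 = 21/5 = 4.2
  mean(B) = (2 + 6 + 5 + 8 + 8) / 5 = 29/5 = 5.8
  x̄ = (4.2, 5.8),  deviation x̄ - mu_0 = (4.2, 5.8) - (4, 1) = (0.2, 4.8).

Step 2 — sample covariance matrix, S[i,j] = (1/(n-1)) · Σ_k (x_{k,i} - mean_i) · (x_{k,j} - mean_j), divisor n-1 = 4:
  S[A,A] = ((-0.2)·(-0.2) + (-2.2)·(-2.2) + (1.8)·(1.8) + (-2.2)·(-2.2) + (2.8)·(2.8)) / 4 = 20.8/4 = 5.2
  S[A,B] = ((-0.2)·(-3.8) + (-2.2)·(0.2) + (1.8)·(-0.8) + (-2.2)·(2.2) + (2.8)·(2.2)) / 4 = 0.2/4 = 0.05
  S[B,B] = ((-3.8)·(-3.8) + (0.2)·(0.2) + (-0.8)·(-0.8) + (2.2)·(2.2) + (2.2)·(2.2)) / 4 = 24.8/4 = 6.2
  S = [[5.2, 0.05],
 [0.05, 6.2]].

Step 3 — invert S. det(S) = 5.2·6.2 - (0.05)² = 32.2375.
  S^{-1} = (1/det) · [[d, -b], [-b, a]] = [[0.1923, -0.0016],
 [-0.0016, 0.1613]].

Step 4 — quadratic form (x̄ - mu_0)^T · S^{-1} · (x̄ - mu_0):
  S^{-1} · (x̄ - mu_0) = (0.031, 0.7739),
  (x̄ - mu_0)^T · [...] = (0.2)·(0.031) + (4.8)·(0.7739) = 3.7211.

Step 5 — scale by n: T² = 5 · 3.7211 = 18.6057.

T² ≈ 18.6057


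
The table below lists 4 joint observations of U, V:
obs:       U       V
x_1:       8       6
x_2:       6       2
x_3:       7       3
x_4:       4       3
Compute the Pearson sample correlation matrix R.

Step 1 — column means:
  mean(U) = (8 + 6 + 7 + 4) / 4 = 25/4 = 6.25
  mean(V) = (6 + 2 + 3 + 3) / 4 = 14/4 = 3.5

Step 2 — sample variances and covariances s[i,j] = (1/(n-1)) · Σ_k (x_{k,i} - mean_i) · (x_{k,j} - mean_j), with n-1 = 3:
  s[U,U] = ((1.75)·(1.75) + (-0.25)·(-0.25) + (0.75)·(0.75) + (-2.25)·(-2.25)) / 3 = 8.75/3 = 2.9167
  s[U,V] = ((1.75)·(2.5) + (-0.25)·(-1.5) + (0.75)·(-0.5) + (-2.25)·(-0.5)) / 3 = 5.5/3 = 1.8333
  s[V,V] = ((2.5)·(2.5) + (-1.5)·(-1.5) + (-0.5)·(-0.5) + (-0.5)·(-0.5)) / 3 = 9/3 = 3
  Sample standard deviations s_i = √(s[i,i]):
  s(U) = √(2.9167) = 1.7078
  s(V) = √(3) = 1.7321

Step 3 — r_{ij} = s_{ij} / (s_i · s_j):
  r[U,U] = 1 (diagonal).
  r[U,V] = 1.8333 / (1.7078 · 1.7321) = 1.8333 / 2.958 = 0.6198
  r[V,V] = 1 (diagonal).

R is symmetric with unit diagonal. Assembling:

R = [[1, 0.6198],
 [0.6198, 1]]


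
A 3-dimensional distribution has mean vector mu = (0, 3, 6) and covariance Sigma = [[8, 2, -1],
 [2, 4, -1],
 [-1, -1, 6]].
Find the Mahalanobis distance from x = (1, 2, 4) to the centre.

Step 1 — centre the observation: (x - mu) = (1, -1, -2).

Step 2 — invert Sigma (cofactor / det for 3×3, or solve directly):
  Sigma^{-1} = [[0.1438, -0.0687, 0.0125],
 [-0.0687, 0.2937, 0.0375],
 [0.0125, 0.0375, 0.175]].

Step 3 — form the quadratic (x - mu)^T · Sigma^{-1} · (x - mu):
  Sigma^{-1} · (x - mu) = (0.1875, -0.4375, -0.375).
  (x - mu)^T · [Sigma^{-1} · (x - mu)] = (1)·(0.1875) + (-1)·(-0.4375) + (-2)·(-0.375) = 1.375.

Step 4 — take square root: d = √(1.375) ≈ 1.1726.

d(x, mu) = √(1.375) ≈ 1.1726


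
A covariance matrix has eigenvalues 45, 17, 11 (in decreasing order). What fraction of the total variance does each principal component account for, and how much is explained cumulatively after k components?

Step 1 — total variance = trace(Sigma) = Σ λ_i = 45 + 17 + 11 = 73.

Step 2 — fraction explained by component i = λ_i / Σ λ:
  PC1: 45/73 = 0.6164
  PC2: 17/73 = 0.2329
  PC3: 11/73 = 0.1507

Step 3 — cumulative fraction after k components = (λ_1 + ... + λ_k) / Σ λ:
  k = 1: 45/73 = 0.6164
  k = 2: (45 + 17)/73 = 62/73 = 0.8493
  k = 3: (45 + 17 + 11)/73 = 73/73 = 1

Summary (fraction, with percent):

explained: PC1 0.6164 (61.64%), PC2 0.2329 (23.29%), PC3 0.1507 (15.07%);  cumulative: 0.6164, 0.8493, 1


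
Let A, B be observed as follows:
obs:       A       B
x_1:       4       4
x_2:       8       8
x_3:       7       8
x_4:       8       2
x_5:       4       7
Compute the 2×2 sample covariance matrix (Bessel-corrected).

Step 1 — column means:
  mean(A) = (4 + 8 + 7 + 8 + 4) / 5 = 31/5 = 6.2
  mean(B) = (4 + 8 + 8 + 2 + 7) / 5 = 29/5 = 5.8

Step 2 — sample covariance S[i,j] = (1/(n-1)) · Σ_k (x_{k,i} - mean_i) · (x_{k,j} - mean_j), with n-1 = 4.
  S[A,A] = ((-2.2)·(-2.2) + (1.8)·(1.8) + (0.8)·(0.8) + (1.8)·(1.8) + (-2.2)·(-2.2)) / 4 = 16.8/4 = 4.2
  S[A,B] = ((-2.2)·(-1.8) + (1.8)·(2.2) + (0.8)·(2.2) + (1.8)·(-3.8) + (-2.2)·(1.2)) / 4 = 0.2/4 = 0.05
  S[B,B] = ((-1.8)·(-1.8) + (2.2)·(2.2) + (2.2)·(2.2) + (-3.8)·(-3.8) + (1.2)·(1.2)) / 4 = 28.8/4 = 7.2

S is symmetric (S[j,i] = S[i,j]). Assembling:

S = [[4.2, 0.05],
 [0.05, 7.2]]


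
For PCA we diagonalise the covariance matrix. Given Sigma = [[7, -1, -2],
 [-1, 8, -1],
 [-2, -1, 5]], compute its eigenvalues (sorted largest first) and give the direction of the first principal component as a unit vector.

Step 1 — characteristic polynomial p(λ) = det(λI - Sigma) = λ³ - tr·λ² + c_1·λ - det, where tr = trace, c_1 = sum of the principal 2×2 minors, det = det(Sigma):
  tr = 7 + 8 + 5 = 20,
  c_1 = (7·8 - (-1)²) + (7·5 - (-2)²) + (8·5 - (-1)²) = 55 + 31 + 39 = 125,
  det = 7·(8·5 - (-1)²) - (-1)·((-1)·5 - (-1)·(-2)) + (-2)·((-1)·(-1) - 8·(-2)) = 7·(39) - (-1)·(-7) + (-2)·(17) = 232.
  So p(λ) = λ³ - 20λ² + 125λ - 232.
Step 2 — look for an integer root (rational root theorem: any rational root is an integer divisor of 232). Testing λ = 8:
  p(8) = 512 - 1280 + 1000 - 232 = 0  ✓
  Dividing out (λ - 8): p(λ) = (λ - 8)(λ² - 12λ + 29).
Step 3 — remaining eigenvalues from the quadratic λ² - 12λ + 29 = 0:
  Δ = 12² - 4·29 = 144 - 116 = 28,  λ = (12 ± √28)/2 = (12 ± 5.2915)/2 ≈ 8.6458 or 3.3542.
  Sorted: λ_1 = 8.6458,  λ_2 = 8,  λ_3 = 3.3542  (check: sum = 20 = tr ✓).

Step 4 — unit eigenvector for λ_1 ≈ 8.6458: v spans the null space of (Sigma - λ_1 I), whose rows are
  r_1 = (-1.6458, -1, -2),  r_2 = (-1, -0.6458, -1),  r_3 = (-2, -1, -3.6458).
  v is orthogonal to every row, so take v ∝ r_1 × r_2 = ((-1)·(-1) - (-2)·(-0.6458), (-2)·(-1) - (-1.6458)·(-1), (-1.6458)·(-0.6458) - (-1)·(-1)) ≈ (-0.2915, 0.3542, 0.0627).
  Rescale (multiply by -1 so the first nonzero entry is positive): u = (0.2915, -0.3542, -0.0627).
  ||u|| = √((0.2915)² + (-0.3542)² + (-0.0627)²) = √(0.2144) ≈ 0.463,  v_1 = u/||u|| ≈ (0.6295, -0.7651, -0.1355) (||v_1|| = 1).

λ_1 = 8.6458,  λ_2 = 8,  λ_3 = 3.3542;  v_1 ≈ (0.6295, -0.7651, -0.1355)


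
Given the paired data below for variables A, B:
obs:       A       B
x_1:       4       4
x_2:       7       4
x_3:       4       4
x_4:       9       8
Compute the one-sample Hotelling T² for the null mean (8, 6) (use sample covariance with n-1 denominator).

Step 1 — sample mean vector:
  mean(A) = (4 + 7 + 4 + 9) / 4 = 24/4 = 6
  mean(B) = (4 + 4 + 4 + 8) / 4 = 20/4 = 5
  x̄ = (6, 5),  deviation x̄ - mu_0 = (6, 5) - (8, 6) = (-2, -1).

Step 2 — sample covariance matrix, S[i,j] = (1/(n-1)) · Σ_k (x_{k,i} - mean_i) · (x_{k,j} - mean_j), divisor n-1 = 3:
  S[A,A] = ((-2)·(-2) + (1)·(1) + (-2)·(-2) + (3)·(3)) / 3 = 18/3 = 6
  S[A,B] = ((-2)·(-1) + (1)·(-1) + (-2)·(-1) + (3)·(3)) / 3 = 12/3 = 4
  S[B,B] = ((-1)·(-1) + (-1)·(-1) + (-1)·(-1) + (3)·(3)) / 3 = 12/3 = 4
  S = [[6, 4],
 [4, 4]].

Step 3 — invert S. det(S) = 6·4 - (4)² = 8.
  S^{-1} = (1/det) · [[d, -b], [-b, a]] = [[0.5, -0.5],
 [-0.5, 0.75]].

Step 4 — quadratic form (x̄ - mu_0)^T · S^{-1} · (x̄ - mu_0):
  S^{-1} · (x̄ - mu_0) = (-0.5, 0.25),
  (x̄ - mu_0)^T · [...] = (-2)·(-0.5) + (-1)·(0.25) = 0.75.

Step 5 — scale by n: T² = 4 · 0.75 = 3.

T² ≈ 3


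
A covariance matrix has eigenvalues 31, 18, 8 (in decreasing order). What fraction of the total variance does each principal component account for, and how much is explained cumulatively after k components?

Step 1 — total variance = trace(Sigma) = Σ λ_i = 31 + 18 + 8 = 57.

Step 2 — fraction explained by component i = λ_i / Σ λ:
  PC1: 31/57 = 0.5439
  PC2: 18/57 = 0.3158
  PC3: 8/57 = 0.1404

Step 3 — cumulative fraction after k components = (λ_1 + ... + λ_k) / Σ λ:
  k = 1: 31/57 = 0.5439
  k = 2: (31 + 18)/57 = 49/57 = 0.8596
  k = 3: (31 + 18 + 8)/57 = 57/57 = 1

Summary (fraction, with percent):

explained: PC1 0.5439 (54.39%), PC2 0.3158 (31.58%), PC3 0.1404 (14.04%);  cumulative: 0.5439, 0.8596, 1


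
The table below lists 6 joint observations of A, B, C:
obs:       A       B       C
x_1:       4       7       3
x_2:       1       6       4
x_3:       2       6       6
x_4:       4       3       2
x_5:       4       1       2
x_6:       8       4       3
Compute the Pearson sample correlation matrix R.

Step 1 — column means:
  mean(A) = (4 + 1 + 2 + 4 + 4 + 8) / 6 = 23/6 = 3.8333
  mean(B) = (7 + 6 + 6 + 3 + 1 + 4) / 6 = 27/6 = 4.5
  mean(C) = (3 + 4 + 6 + 2 + 2 + 3) / 6 = 20/6 = 3.3333

Step 2 — sample variances and covariances s[i,j] = (1/(n-1)) · Σ_k (x_{k,i} - mean_i) · (x_{k,j} - mean_j), with n-1 = 5:
  s[A,A] = ((0.1667)·(0.1667) + (-2.8333)·(-2.8333) + (-1.8333)·(-1.8333) + (0.1667)·(0.1667) + (0.1667)·(0.1667) + (4.1667)·(4.1667)) / 5 = 28.8333/5 = 5.7667
  s[A,B] = ((0.1667)·(2.5) + (-2.8333)·(1.5) + (-1.8333)·(1.5) + (0.1667)·(-1.5) + (0.1667)·(-3.5) + (4.1667)·(-0.5)) / 5 = -9.5/5 = -1.9
  s[A,C] = ((0.1667)·(-0.3333) + (-2.8333)·(0.6667) + (-1.8333)·(2.6667) + (0.1667)·(-1.3333) + (0.1667)·(-1.3333) + (4.1667)·(-0.3333)) / 5 = -8.6667/5 = -1.7333
  s[B,B] = ((2.5)·(2.5) + (1.5)·(1.5) + (1.5)·(1.5) + (-1.5)·(-1.5) + (-3.5)·(-3.5) + (-0.5)·(-0.5)) / 5 = 25.5/5 = 5.1
  s[B,C] = ((2.5)·(-0.3333) + (1.5)·(0.6667) + (1.5)·(2.6667) + (-1.5)·(-1.3333) + (-3.5)·(-1.3333) + (-0.5)·(-0.3333)) / 5 = 11/5 = 2.2
  s[C,C] = ((-0.3333)·(-0.3333) + (0.6667)·(0.6667) + (2.6667)·(2.6667) + (-1.3333)·(-1.3333) + (-1.3333)·(-1.3333) + (-0.3333)·(-0.3333)) / 5 = 11.3333/5 = 2.2667
  Sample standard deviations s_i = √(s[i,i]):
  s(A) = √(5.7667) = 2.4014
  s(B) = √(5.1) = 2.2583
  s(C) = √(2.2667) = 1.5055

Step 3 — r_{ij} = s_{ij} / (s_i · s_j):
  r[A,A] = 1 (diagonal).
  r[A,B] = -1.9 / (2.4014 · 2.2583) = -1.9 / 5.4231 = -0.3504
  r[A,C] = -1.7333 / (2.4014 · 1.5055) = -1.7333 / 3.6154 = -0.4794
  r[B,B] = 1 (diagonal).
  r[B,C] = 2.2 / (2.2583 · 1.5055) = 2.2 / 3.4 = 0.6471
  r[C,C] = 1 (diagonal).

R is symmetric with unit diagonal. Assembling:

R = [[1, -0.3504, -0.4794],
 [-0.3504, 1, 0.6471],
 [-0.4794, 0.6471, 1]]


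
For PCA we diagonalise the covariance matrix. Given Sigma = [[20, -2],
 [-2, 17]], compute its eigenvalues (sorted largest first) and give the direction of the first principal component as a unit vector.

Step 1 — characteristic polynomial of 2×2 Sigma:
  det(Sigma - λI) = λ² - trace · λ + det = 0.
  trace = 20 + 17 = 37, det = 20·17 - (-2)² = 336.
Step 2 — discriminant:
  Δ = trace² - 4·det = 1369 - 1344 = 25.
Step 3 — eigenvalues:
  λ = (trace ± √Δ)/2 = (37 ± 5)/2,
  λ_1 = 21,  λ_2 = 16.

Step 4 — unit eigenvector for λ_1: solve (Sigma - λ_1 I)v = 0. First row:
  (20 - 21)·v_x + (-2)·v_y = 0, i.e. (-1)·v_x + (-2)·v_y = 0,
  so v ∝ (b, λ_1 - a) = (-2, 1); multiply by -1 so the first entry is positive: u = (2, -1).
  ||u|| = √((2)² + (-1)²) = √(5) ≈ 2.2361,
  v_1 = u/||u|| ≈ (0.8944, -0.4472) (||v_1|| = 1).

λ_1 = 21,  λ_2 = 16;  v_1 ≈ (0.8944, -0.4472)


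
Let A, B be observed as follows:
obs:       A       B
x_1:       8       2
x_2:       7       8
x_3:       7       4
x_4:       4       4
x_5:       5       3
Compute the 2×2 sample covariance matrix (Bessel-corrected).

Step 1 — column means:
  mean(A) = (8 + 7 + 7 + 4 + 5) / 5 = 31/5 = 6.2
  mean(B) = (2 + 8 + 4 + 4 + 3) / 5 = 21/5 = 4.2

Step 2 — sample covariance S[i,j] = (1/(n-1)) · Σ_k (x_{k,i} - mean_i) · (x_{k,j} - mean_j), with n-1 = 4.
  S[A,A] = ((1.8)·(1.8) + (0.8)·(0.8) + (0.8)·(0.8) + (-2.2)·(-2.2) + (-1.2)·(-1.2)) / 4 = 10.8/4 = 2.7
  S[A,B] = ((1.8)·(-2.2) + (0.8)·(3.8) + (0.8)·(-0.2) + (-2.2)·(-0.2) + (-1.2)·(-1.2)) / 4 = 0.8/4 = 0.2
  S[B,B] = ((-2.2)·(-2.2) + (3.8)·(3.8) + (-0.2)·(-0.2) + (-0.2)·(-0.2) + (-1.2)·(-1.2)) / 4 = 20.8/4 = 5.2

S is symmetric (S[j,i] = S[i,j]). Assembling:

S = [[2.7, 0.2],
 [0.2, 5.2]]


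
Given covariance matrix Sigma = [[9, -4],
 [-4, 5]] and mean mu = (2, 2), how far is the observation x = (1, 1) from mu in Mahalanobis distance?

Step 1 — centre the observation: (x - mu) = (-1, -1).

Step 2 — invert Sigma. det(Sigma) = 9·5 - (-4)² = 29.
  Sigma^{-1} = (1/det) · [[d, -b], [-b, a]] = [[0.1724, 0.1379],
 [0.1379, 0.3103]].

Step 3 — form the quadratic (x - mu)^T · Sigma^{-1} · (x - mu):
  Sigma^{-1} · (x - mu) = (-0.3103, -0.4483).
  (x - mu)^T · [Sigma^{-1} · (x - mu)] = (-1)·(-0.3103) + (-1)·(-0.4483) = 0.7586.

Step 4 — take square root: d = √(0.7586) ≈ 0.871.

d(x, mu) = √(0.7586) ≈ 0.871


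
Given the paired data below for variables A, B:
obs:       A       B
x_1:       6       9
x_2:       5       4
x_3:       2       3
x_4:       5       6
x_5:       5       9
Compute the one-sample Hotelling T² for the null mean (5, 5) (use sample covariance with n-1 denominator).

Step 1 — sample mean vector:
  mean(A) = (6 + 5 + 2 + 5 + 5) / 5 = 23/5 = 4.6
  mean(B) = (9 + 4 + 3 + 6 + 9) / 5 = 31/5 = 6.2
  x̄ = (4.6, 6.2),  deviation x̄ - mu_0 = (4.6, 6.2) - (5, 5) = (-0.4, 1.2).

Step 2 — sample covariance matrix, S[i,j] = (1/(n-1)) · Σ_k (x_{k,i} - mean_i) · (x_{k,j} - mean_j), divisor n-1 = 4:
  S[A,A] = ((1.4)·(1.4) + (0.4)·(0.4) + (-2.6)·(-2.6) + (0.4)·(0.4) + (0.4)·(0.4)) / 4 = 9.2/4 = 2.3
  S[A,B] = ((1.4)·(2.8) + (0.4)·(-2.2) + (-2.6)·(-3.2) + (0.4)·(-0.2) + (0.4)·(2.8)) / 4 = 12.4/4 = 3.1
  S[B,B] = ((2.8)·(2.8) + (-2.2)·(-2.2) + (-3.2)·(-3.2) + (-0.2)·(-0.2) + (2.8)·(2.8)) / 4 = 30.8/4 = 7.7
  S = [[2.3, 3.1],
 [3.1, 7.7]].

Step 3 — invert S. det(S) = 2.3·7.7 - (3.1)² = 8.1.
  S^{-1} = (1/det) · [[d, -b], [-b, a]] = [[0.9506, -0.3827],
 [-0.3827, 0.284]].

Step 4 — quadratic form (x̄ - mu_0)^T · S^{-1} · (x̄ - mu_0):
  S^{-1} · (x̄ - mu_0) = (-0.8395, 0.4938),
  (x̄ - mu_0)^T · [...] = (-0.4)·(-0.8395) + (1.2)·(0.4938) = 0.9284.

Step 5 — scale by n: T² = 5 · 0.9284 = 4.642.

T² ≈ 4.642


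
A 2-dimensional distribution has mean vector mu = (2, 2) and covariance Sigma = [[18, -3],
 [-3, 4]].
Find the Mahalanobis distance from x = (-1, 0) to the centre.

Step 1 — centre the observation: (x - mu) = (-3, -2).

Step 2 — invert Sigma. det(Sigma) = 18·4 - (-3)² = 63.
  Sigma^{-1} = (1/det) · [[d, -b], [-b, a]] = [[0.0635, 0.0476],
 [0.0476, 0.2857]].

Step 3 — form the quadratic (x - mu)^T · Sigma^{-1} · (x - mu):
  Sigma^{-1} · (x - mu) = (-0.2857, -0.7143).
  (x - mu)^T · [Sigma^{-1} · (x - mu)] = (-3)·(-0.2857) + (-2)·(-0.7143) = 2.2857.

Step 4 — take square root: d = √(2.2857) ≈ 1.5119.

d(x, mu) = √(2.2857) ≈ 1.5119
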